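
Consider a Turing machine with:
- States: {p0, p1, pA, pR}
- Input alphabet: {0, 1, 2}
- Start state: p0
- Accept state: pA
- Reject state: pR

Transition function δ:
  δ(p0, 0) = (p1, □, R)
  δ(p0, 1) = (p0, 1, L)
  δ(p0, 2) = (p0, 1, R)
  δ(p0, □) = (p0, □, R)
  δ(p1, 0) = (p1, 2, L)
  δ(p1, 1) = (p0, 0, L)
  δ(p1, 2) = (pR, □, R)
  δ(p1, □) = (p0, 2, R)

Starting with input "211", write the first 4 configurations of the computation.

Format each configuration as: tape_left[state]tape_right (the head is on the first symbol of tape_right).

Transitions applied:
Step 1: δ(p0, 2) = (p0, 1, R)
Step 2: δ(p0, 1) = (p0, 1, L)
Step 3: δ(p0, 1) = (p0, 1, L)

The first 4 configurations are:
[p0]211 ⊢ 1[p0]11 ⊢ [p0]111 ⊢ [p0]□111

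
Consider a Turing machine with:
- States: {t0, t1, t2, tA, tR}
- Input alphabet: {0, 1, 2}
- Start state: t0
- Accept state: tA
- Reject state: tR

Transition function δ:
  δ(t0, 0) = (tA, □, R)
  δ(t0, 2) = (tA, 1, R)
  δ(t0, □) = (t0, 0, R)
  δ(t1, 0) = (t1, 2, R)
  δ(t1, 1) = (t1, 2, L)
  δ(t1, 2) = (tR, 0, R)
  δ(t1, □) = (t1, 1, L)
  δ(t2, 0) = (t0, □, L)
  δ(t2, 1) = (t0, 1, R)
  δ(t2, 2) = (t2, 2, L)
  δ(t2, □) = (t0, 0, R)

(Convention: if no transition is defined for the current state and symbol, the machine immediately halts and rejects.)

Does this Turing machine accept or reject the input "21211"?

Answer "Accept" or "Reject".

Execution trace:
Initial: [t0]21211
Step 1: δ(t0, 2) = (tA, 1, R) → 1[tA]1211

The machine reaches the accept state tA and halts.

Answer: Accept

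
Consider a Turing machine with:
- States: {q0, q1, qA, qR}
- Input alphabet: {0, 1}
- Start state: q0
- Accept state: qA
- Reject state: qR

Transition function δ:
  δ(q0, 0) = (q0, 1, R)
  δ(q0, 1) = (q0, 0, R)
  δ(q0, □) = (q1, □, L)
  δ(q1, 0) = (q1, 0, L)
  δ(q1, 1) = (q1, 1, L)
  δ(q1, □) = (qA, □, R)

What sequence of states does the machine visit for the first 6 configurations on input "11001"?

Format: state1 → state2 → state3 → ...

Execution trace:
Initial: [q0]11001
Step 1: δ(q0, 1) = (q0, 0, R) → 0[q0]1001
Step 2: δ(q0, 1) = (q0, 0, R) → 00[q0]001
Step 3: δ(q0, 0) = (q0, 1, R) → 001[q0]01
Step 4: δ(q0, 0) = (q0, 1, R) → 0011[q0]1
Step 5: δ(q0, 1) = (q0, 0, R) → 00110[q0]□

State sequence: q0 → q0 → q0 → q0 → q0 → q0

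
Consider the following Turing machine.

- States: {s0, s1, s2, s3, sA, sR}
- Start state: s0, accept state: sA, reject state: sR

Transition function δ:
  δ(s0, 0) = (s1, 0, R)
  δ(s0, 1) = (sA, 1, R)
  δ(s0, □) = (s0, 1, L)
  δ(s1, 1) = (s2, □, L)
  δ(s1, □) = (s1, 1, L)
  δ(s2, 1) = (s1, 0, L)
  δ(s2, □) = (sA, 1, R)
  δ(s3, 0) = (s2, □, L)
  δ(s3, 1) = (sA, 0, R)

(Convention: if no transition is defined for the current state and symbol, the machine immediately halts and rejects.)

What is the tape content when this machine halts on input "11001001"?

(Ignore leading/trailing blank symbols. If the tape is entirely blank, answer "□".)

Execution trace:
Initial: [s0]11001001
Step 1: δ(s0, 1) = (sA, 1, R) → 1[sA]1001001

The machine reaches the accept state sA and halts.

Final tape (ignoring leading/trailing blanks): 11001001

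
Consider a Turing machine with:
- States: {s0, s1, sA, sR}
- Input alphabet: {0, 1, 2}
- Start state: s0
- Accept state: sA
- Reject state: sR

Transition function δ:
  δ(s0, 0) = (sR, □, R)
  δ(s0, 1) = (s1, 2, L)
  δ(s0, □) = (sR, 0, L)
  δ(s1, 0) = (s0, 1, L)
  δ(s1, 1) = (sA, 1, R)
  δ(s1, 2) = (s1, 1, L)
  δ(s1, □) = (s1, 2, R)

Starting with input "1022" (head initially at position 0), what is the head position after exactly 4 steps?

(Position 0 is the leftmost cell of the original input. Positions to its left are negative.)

Execution trace (head position shown):
Step 0: [s0]1022  (head at position 0)
Step 1: move left → [s1]□2022  (head at position -1)
Step 2: move right → 2[s1]2022  (head at position 0)
Step 3: move left → [s1]21022  (head at position -1)
Step 4: move left → [s1]□11022  (head at position -2)

After 4 steps, the head is at position -2.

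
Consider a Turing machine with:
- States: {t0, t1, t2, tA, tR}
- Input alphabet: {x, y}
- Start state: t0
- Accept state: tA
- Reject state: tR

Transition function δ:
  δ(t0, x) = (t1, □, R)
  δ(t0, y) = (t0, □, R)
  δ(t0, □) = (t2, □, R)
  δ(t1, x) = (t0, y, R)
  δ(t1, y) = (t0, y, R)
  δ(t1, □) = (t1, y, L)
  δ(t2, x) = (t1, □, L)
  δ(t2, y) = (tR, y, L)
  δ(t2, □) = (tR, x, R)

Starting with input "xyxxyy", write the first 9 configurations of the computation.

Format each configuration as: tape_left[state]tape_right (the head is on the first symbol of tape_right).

Transitions applied:
Step 1: δ(t0, x) = (t1, □, R)
Step 2: δ(t1, y) = (t0, y, R)
Step 3: δ(t0, x) = (t1, □, R)
Step 4: δ(t1, x) = (t0, y, R)
Step 5: δ(t0, y) = (t0, □, R)
Step 6: δ(t0, y) = (t0, □, R)
Step 7: δ(t0, □) = (t2, □, R)
Step 8: δ(t2, □) = (tR, x, R)

The first 9 configurations are:
[t0]xyxxyy ⊢ □[t1]yxxyy ⊢ □y[t0]xxyy ⊢ □y□[t1]xyy ⊢ □y□y[t0]yy ⊢ □y□y□[t0]y ⊢ □y□y□□[t0]□ ⊢ □y□y□□□[t2]□ ⊢ □y□y□□□x[tR]□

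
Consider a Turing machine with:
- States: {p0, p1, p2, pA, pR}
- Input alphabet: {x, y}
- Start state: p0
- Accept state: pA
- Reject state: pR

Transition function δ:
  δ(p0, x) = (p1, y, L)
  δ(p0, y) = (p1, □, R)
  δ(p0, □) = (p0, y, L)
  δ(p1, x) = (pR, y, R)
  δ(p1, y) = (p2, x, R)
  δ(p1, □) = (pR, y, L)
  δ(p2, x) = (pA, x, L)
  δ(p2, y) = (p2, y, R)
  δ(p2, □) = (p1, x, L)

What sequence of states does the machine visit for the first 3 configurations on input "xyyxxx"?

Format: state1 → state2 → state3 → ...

Execution trace:
Initial: [p0]xyyxxx
Step 1: δ(p0, x) = (p1, y, L) → [p1]□yyyxxx
Step 2: δ(p1, □) = (pR, y, L) → [pR]□yyyyxxx

The machine reaches the reject state pR and halts.

State sequence: p0 → p1 → pR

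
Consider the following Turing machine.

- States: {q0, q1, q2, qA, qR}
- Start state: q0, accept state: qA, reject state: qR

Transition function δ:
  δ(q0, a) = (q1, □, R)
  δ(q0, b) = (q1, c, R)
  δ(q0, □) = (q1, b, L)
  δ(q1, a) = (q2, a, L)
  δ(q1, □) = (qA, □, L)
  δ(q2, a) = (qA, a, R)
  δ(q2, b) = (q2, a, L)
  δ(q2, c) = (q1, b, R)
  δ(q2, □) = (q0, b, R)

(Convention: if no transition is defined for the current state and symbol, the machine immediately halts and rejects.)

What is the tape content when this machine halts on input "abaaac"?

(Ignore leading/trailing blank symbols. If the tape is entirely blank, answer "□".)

Execution trace:
Initial: [q0]abaaac
Step 1: δ(q0, a) = (q1, □, R) → □[q1]baaac

No transition is defined for δ(q1, b). By convention the machine halts and rejects.

Final tape (ignoring leading/trailing blanks): baaac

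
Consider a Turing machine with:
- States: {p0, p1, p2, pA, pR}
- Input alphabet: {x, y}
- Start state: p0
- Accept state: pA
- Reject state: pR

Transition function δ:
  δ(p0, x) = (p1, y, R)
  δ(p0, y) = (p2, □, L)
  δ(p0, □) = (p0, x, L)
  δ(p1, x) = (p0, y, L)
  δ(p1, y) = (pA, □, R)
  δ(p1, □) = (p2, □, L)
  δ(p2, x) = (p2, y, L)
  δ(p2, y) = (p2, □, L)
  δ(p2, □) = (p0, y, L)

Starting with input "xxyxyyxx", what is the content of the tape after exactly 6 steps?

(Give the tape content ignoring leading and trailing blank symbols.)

Execution trace:
Initial: [p0]xxyxyyxx
Step 1: δ(p0, x) = (p1, y, R) → y[p1]xyxyyxx
Step 2: δ(p1, x) = (p0, y, L) → [p0]yyyxyyxx
Step 3: δ(p0, y) = (p2, □, L) → [p2]□□yyxyyxx
Step 4: δ(p2, □) = (p0, y, L) → [p0]□y□yyxyyxx
Step 5: δ(p0, □) = (p0, x, L) → [p0]□xy□yyxyyxx
Step 6: δ(p0, □) = (p0, x, L) → [p0]□xxy□yyxyyxx

After 6 steps, the tape (ignoring leading/trailing blanks) is: xxy□yyxyyxx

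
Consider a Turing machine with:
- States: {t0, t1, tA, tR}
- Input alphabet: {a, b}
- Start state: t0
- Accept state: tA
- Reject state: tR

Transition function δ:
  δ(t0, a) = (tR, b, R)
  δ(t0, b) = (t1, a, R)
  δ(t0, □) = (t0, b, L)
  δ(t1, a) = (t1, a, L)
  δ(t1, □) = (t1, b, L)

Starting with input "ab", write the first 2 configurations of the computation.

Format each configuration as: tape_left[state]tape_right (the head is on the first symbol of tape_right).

Transitions applied:
Step 1: δ(t0, a) = (tR, b, R)

The first 2 configurations are:
[t0]ab ⊢ b[tR]b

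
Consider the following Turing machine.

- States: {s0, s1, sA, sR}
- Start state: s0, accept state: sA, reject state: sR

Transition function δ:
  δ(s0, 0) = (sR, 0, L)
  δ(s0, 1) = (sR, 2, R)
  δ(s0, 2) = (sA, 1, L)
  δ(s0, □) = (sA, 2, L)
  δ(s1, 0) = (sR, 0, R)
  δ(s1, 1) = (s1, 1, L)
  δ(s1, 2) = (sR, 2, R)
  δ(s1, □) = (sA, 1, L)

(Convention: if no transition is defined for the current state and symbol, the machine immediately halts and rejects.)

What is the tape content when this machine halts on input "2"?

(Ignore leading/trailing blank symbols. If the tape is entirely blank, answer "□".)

Execution trace:
Initial: [s0]2
Step 1: δ(s0, 2) = (sA, 1, L) → [sA]□1

The machine reaches the accept state sA and halts.

Final tape (ignoring leading/trailing blanks): 1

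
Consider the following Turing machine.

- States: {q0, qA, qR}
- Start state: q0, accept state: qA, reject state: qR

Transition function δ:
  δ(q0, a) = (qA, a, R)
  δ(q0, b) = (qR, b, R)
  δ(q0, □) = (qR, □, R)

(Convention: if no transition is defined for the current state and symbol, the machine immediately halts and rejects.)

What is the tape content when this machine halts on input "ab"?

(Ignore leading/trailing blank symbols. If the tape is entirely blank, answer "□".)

Execution trace:
Initial: [q0]ab
Step 1: δ(q0, a) = (qA, a, R) → a[qA]b

The machine reaches the accept state qA and halts.

Final tape (ignoring leading/trailing blanks): ab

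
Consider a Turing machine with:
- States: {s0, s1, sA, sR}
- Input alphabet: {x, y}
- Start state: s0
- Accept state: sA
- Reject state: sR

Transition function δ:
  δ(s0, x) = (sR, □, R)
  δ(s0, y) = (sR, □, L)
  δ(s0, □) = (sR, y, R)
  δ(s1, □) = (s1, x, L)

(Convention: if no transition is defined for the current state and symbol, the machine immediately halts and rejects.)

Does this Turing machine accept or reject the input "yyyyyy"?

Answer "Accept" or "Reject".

Execution trace:
Initial: [s0]yyyyyy
Step 1: δ(s0, y) = (sR, □, L) → [sR]□□yyyyy

The machine reaches the reject state sR and halts.

Answer: Reject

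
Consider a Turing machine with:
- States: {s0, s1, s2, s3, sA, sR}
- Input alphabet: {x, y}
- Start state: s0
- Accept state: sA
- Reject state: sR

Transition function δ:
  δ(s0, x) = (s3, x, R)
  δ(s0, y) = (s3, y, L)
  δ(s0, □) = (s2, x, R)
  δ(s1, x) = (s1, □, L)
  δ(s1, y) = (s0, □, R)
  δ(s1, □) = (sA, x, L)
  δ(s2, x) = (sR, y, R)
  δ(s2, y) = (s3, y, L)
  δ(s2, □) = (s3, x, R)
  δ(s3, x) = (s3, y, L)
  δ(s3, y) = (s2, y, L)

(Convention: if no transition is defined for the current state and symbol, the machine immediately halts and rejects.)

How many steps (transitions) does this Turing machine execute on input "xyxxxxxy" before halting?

Execution trace:
Initial: [s0]xyxxxxxy
Step 1: δ(s0, x) = (s3, x, R) → x[s3]yxxxxxy
Step 2: δ(s3, y) = (s2, y, L) → [s2]xyxxxxxy
Step 3: δ(s2, x) = (sR, y, R) → y[sR]yxxxxxy

The machine reaches the reject state sR and halts.

The machine executed 3 steps before halting.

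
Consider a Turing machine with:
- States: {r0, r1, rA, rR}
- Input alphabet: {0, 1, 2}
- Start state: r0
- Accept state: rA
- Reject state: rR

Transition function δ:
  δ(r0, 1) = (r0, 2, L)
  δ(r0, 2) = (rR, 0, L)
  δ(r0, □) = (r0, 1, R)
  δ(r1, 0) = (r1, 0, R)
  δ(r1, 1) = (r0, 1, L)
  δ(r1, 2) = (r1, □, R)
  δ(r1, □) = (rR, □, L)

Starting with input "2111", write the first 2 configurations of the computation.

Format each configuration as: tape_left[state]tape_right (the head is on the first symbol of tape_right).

Transitions applied:
Step 1: δ(r0, 2) = (rR, 0, L)

The first 2 configurations are:
[r0]2111 ⊢ [rR]□0111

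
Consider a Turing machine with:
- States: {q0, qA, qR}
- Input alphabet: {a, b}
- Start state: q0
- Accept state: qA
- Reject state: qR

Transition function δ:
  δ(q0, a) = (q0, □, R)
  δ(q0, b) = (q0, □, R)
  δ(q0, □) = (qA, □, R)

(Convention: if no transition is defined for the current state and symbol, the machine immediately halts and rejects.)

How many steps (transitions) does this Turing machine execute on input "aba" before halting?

Execution trace:
Initial: [q0]aba
Step 1: δ(q0, a) = (q0, □, R) → □[q0]ba
Step 2: δ(q0, b) = (q0, □, R) → □□[q0]a
Step 3: δ(q0, a) = (q0, □, R) → □□□[q0]□
Step 4: δ(q0, □) = (qA, □, R) → □□□□[qA]□

The machine reaches the accept state qA and halts.

The machine executed 4 steps before halting.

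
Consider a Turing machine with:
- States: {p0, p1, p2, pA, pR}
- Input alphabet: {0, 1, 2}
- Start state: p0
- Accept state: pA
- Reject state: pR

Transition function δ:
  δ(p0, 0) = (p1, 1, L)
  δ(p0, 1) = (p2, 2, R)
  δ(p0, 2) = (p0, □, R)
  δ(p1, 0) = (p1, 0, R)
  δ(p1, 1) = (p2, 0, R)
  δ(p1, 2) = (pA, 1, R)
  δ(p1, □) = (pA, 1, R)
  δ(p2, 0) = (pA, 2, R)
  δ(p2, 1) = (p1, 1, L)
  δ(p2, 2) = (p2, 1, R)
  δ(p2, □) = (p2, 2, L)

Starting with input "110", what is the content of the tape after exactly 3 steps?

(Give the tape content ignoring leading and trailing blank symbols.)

Execution trace:
Initial: [p0]110
Step 1: δ(p0, 1) = (p2, 2, R) → 2[p2]10
Step 2: δ(p2, 1) = (p1, 1, L) → [p1]210
Step 3: δ(p1, 2) = (pA, 1, R) → 1[pA]10

The machine reaches the accept state pA and halts.

After 3 steps, the tape (ignoring leading/trailing blanks) is: 110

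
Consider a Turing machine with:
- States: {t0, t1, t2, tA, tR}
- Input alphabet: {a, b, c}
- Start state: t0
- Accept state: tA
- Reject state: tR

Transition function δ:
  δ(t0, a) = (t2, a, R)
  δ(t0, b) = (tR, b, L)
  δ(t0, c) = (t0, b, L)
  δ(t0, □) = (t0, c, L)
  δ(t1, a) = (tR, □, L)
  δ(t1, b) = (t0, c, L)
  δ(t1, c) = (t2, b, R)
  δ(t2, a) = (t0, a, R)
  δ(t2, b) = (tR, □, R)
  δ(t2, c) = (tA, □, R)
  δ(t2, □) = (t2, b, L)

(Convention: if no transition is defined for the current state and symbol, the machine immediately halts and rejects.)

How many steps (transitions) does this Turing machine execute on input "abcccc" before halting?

Execution trace:
Initial: [t0]abcccc
Step 1: δ(t0, a) = (t2, a, R) → a[t2]bcccc
Step 2: δ(t2, b) = (tR, □, R) → a□[tR]cccc

The machine reaches the reject state tR and halts.

The machine executed 2 steps before halting.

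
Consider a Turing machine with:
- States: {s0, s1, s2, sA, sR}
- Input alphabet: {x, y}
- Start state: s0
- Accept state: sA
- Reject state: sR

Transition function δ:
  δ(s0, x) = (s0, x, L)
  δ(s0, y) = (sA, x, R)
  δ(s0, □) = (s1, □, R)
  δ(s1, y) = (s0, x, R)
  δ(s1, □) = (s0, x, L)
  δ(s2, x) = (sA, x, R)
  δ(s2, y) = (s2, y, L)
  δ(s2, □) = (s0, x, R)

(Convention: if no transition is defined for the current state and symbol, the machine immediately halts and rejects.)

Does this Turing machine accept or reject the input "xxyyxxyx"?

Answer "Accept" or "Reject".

Execution trace:
Initial: [s0]xxyyxxyx
Step 1: δ(s0, x) = (s0, x, L) → [s0]□xxyyxxyx
Step 2: δ(s0, □) = (s1, □, R) → □[s1]xxyyxxyx

No transition is defined for δ(s1, x). By convention the machine halts and rejects.

Answer: Reject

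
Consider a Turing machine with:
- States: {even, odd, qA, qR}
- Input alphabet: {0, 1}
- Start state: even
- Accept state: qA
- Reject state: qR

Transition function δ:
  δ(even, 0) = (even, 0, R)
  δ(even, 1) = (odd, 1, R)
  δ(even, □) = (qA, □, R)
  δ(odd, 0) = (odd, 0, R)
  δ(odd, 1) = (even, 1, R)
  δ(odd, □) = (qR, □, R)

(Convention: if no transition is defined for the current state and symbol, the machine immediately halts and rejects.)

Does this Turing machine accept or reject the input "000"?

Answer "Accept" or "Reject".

Execution trace:
Initial: [even]000
Step 1: δ(even, 0) = (even, 0, R) → 0[even]00
Step 2: δ(even, 0) = (even, 0, R) → 00[even]0
Step 3: δ(even, 0) = (even, 0, R) → 000[even]□
Step 4: δ(even, □) = (qA, □, R) → 000□[qA]□

The machine reaches the accept state qA and halts.

Answer: Accept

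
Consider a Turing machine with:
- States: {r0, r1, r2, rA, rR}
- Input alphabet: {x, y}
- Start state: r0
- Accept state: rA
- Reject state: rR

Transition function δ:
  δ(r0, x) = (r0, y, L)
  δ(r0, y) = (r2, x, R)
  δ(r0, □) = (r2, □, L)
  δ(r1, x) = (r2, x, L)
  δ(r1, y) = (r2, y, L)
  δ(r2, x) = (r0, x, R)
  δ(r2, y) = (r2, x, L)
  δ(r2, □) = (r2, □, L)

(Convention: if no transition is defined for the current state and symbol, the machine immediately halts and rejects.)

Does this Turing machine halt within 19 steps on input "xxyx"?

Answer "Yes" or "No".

Execution trace:
Initial: [r0]xxyx
Step 1: δ(r0, x) = (r0, y, L) → [r0]□yxyx
Step 2: δ(r0, □) = (r2, □, L) → [r2]□□yxyx
Step 3: δ(r2, □) = (r2, □, L) → [r2]□□□yxyx
Step 4: δ(r2, □) = (r2, □, L) → [r2]□□□□yxyx
Step 5: δ(r2, □) = (r2, □, L) → [r2]□□□□□yxyx
Step 6: δ(r2, □) = (r2, □, L) → [r2]□□□□□□yxyx
Step 7: δ(r2, □) = (r2, □, L) → [r2]□□□□□□□yxyx
Step 8: δ(r2, □) = (r2, □, L) → [r2]□□□□□□□□yxyx
Step 9: δ(r2, □) = (r2, □, L) → [r2]□□□□□□□□□yxyx
Step 10: δ(r2, □) = (r2, □, L) → [r2]□□□□□□□□□□yxyx
Step 11: δ(r2, □) = (r2, □, L) → [r2]□□□□□□□□□□□yxyx
Step 12: δ(r2, □) = (r2, □, L) → [r2]□□□□□□□□□□□□yxyx
Step 13: δ(r2, □) = (r2, □, L) → [r2]□□□□□□□□□□□□□yxyx
Step 14: δ(r2, □) = (r2, □, L) → [r2]□□□□□□□□□□□□□□yxyx
Step 15: δ(r2, □) = (r2, □, L) → [r2]□□□□□□□□□□□□□□□yxyx
Step 16: δ(r2, □) = (r2, □, L) → [r2]□□□□□□□□□□□□□□□□yxyx
Step 17: δ(r2, □) = (r2, □, L) → [r2]□□□□□□□□□□□□□□□□□yxyx
Step 18: δ(r2, □) = (r2, □, L) → [r2]□□□□□□□□□□□□□□□□□□yxyx
Step 19: δ(r2, □) = (r2, □, L) → [r2]□□□□□□□□□□□□□□□□□□□yxyx

The machine has not reached a halting state after 19 steps.
The machine did not halt within the 19-step bound.

Answer: No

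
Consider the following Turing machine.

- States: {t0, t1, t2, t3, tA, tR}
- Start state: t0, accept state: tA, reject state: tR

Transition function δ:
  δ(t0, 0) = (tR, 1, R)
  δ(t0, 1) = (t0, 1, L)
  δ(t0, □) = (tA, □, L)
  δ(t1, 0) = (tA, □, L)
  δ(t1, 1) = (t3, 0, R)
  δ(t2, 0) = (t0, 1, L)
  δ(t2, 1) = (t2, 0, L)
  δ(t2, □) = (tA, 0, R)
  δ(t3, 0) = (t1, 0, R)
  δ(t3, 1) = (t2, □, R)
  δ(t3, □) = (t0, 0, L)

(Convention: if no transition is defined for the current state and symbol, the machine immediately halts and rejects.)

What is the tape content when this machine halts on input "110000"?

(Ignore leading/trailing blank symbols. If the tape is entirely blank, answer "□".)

Execution trace:
Initial: [t0]110000
Step 1: δ(t0, 1) = (t0, 1, L) → [t0]□110000
Step 2: δ(t0, □) = (tA, □, L) → [tA]□□110000

The machine reaches the accept state tA and halts.

Final tape (ignoring leading/trailing blanks): 110000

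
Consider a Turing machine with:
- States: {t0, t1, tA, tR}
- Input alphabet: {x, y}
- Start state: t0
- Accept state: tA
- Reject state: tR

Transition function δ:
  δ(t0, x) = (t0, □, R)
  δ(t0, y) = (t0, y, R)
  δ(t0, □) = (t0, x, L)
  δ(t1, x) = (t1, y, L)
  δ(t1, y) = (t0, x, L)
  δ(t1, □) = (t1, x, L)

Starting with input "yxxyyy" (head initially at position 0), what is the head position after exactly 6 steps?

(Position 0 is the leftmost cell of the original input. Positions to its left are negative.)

Execution trace (head position shown):
Step 0: [t0]yxxyyy  (head at position 0)
Step 1: move right → y[t0]xxyyy  (head at position 1)
Step 2: move right → y□[t0]xyyy  (head at position 2)
Step 3: move right → y□□[t0]yyy  (head at position 3)
Step 4: move right → y□□y[t0]yy  (head at position 4)
Step 5: move right → y□□yy[t0]y  (head at position 5)
Step 6: move right → y□□yyy[t0]□  (head at position 6)

After 6 steps, the head is at position 6.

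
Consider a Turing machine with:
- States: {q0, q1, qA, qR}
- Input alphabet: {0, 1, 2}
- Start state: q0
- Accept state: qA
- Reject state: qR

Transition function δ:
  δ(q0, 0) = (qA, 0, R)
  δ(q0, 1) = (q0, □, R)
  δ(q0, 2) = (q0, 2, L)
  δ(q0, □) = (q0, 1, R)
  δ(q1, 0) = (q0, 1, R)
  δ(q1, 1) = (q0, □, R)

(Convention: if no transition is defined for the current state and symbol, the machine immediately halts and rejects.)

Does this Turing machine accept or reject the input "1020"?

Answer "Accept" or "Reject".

Execution trace:
Initial: [q0]1020
Step 1: δ(q0, 1) = (q0, □, R) → □[q0]020
Step 2: δ(q0, 0) = (qA, 0, R) → □0[qA]20

The machine reaches the accept state qA and halts.

Answer: Accept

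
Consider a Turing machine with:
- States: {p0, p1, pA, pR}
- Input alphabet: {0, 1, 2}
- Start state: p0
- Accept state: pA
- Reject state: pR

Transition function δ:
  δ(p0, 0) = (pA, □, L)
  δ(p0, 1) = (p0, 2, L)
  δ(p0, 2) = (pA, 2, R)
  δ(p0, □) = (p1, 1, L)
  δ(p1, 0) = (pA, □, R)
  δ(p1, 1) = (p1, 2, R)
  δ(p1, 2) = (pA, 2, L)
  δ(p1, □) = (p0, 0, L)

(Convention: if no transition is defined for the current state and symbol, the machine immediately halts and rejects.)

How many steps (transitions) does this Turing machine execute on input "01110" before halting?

Execution trace:
Initial: [p0]01110
Step 1: δ(p0, 0) = (pA, □, L) → [pA]□□1110

The machine reaches the accept state pA and halts.

The machine executed 1 step before halting.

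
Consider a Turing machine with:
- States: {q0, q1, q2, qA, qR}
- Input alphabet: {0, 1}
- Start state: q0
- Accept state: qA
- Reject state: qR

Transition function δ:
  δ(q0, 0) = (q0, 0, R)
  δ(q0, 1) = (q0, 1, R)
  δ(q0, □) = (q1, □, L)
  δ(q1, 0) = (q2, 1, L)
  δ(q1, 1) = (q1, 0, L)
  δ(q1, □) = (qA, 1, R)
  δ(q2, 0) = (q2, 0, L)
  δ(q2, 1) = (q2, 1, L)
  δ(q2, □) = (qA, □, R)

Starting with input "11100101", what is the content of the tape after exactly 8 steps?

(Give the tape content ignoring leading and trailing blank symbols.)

Execution trace:
Initial: [q0]11100101
Step 1: δ(q0, 1) = (q0, 1, R) → 1[q0]1100101
Step 2: δ(q0, 1) = (q0, 1, R) → 11[q0]100101
Step 3: δ(q0, 1) = (q0, 1, R) → 111[q0]00101
Step 4: δ(q0, 0) = (q0, 0, R) → 1110[q0]0101
Step 5: δ(q0, 0) = (q0, 0, R) → 11100[q0]101
Step 6: δ(q0, 1) = (q0, 1, R) → 111001[q0]01
Step 7: δ(q0, 0) = (q0, 0, R) → 1110010[q0]1
Step 8: δ(q0, 1) = (q0, 1, R) → 11100101[q0]□

After 8 steps, the tape (ignoring leading/trailing blanks) is: 11100101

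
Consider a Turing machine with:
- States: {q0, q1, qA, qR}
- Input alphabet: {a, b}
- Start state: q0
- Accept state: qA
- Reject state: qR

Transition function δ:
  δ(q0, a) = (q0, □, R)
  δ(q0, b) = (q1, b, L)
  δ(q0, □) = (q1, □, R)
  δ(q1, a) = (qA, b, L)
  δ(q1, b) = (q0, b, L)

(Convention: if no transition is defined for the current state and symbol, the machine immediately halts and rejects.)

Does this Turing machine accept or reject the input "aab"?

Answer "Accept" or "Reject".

Execution trace:
Initial: [q0]aab
Step 1: δ(q0, a) = (q0, □, R) → □[q0]ab
Step 2: δ(q0, a) = (q0, □, R) → □□[q0]b
Step 3: δ(q0, b) = (q1, b, L) → □[q1]□b

No transition is defined for δ(q1, □). By convention the machine halts and rejects.

Answer: Reject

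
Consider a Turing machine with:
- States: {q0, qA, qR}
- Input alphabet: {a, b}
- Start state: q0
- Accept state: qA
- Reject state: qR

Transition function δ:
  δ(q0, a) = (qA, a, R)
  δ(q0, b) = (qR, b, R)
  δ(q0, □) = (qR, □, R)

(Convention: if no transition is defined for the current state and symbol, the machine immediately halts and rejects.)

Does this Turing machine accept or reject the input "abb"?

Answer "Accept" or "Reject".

Execution trace:
Initial: [q0]abb
Step 1: δ(q0, a) = (qA, a, R) → a[qA]bb

The machine reaches the accept state qA and halts.

Answer: Accept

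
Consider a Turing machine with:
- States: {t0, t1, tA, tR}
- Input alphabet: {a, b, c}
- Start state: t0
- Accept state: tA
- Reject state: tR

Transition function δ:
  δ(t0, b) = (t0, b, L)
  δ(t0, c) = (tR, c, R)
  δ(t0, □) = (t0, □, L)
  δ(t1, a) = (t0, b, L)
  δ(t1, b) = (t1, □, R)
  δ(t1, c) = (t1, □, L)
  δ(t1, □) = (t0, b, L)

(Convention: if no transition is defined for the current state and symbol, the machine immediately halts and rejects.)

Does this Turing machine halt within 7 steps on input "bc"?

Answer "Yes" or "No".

Execution trace:
Initial: [t0]bc
Step 1: δ(t0, b) = (t0, b, L) → [t0]□bc
Step 2: δ(t0, □) = (t0, □, L) → [t0]□□bc
Step 3: δ(t0, □) = (t0, □, L) → [t0]□□□bc
Step 4: δ(t0, □) = (t0, □, L) → [t0]□□□□bc
Step 5: δ(t0, □) = (t0, □, L) → [t0]□□□□□bc
Step 6: δ(t0, □) = (t0, □, L) → [t0]□□□□□□bc
Step 7: δ(t0, □) = (t0, □, L) → [t0]□□□□□□□bc

The machine has not reached a halting state after 7 steps.
The machine did not halt within the 7-step bound.

Answer: No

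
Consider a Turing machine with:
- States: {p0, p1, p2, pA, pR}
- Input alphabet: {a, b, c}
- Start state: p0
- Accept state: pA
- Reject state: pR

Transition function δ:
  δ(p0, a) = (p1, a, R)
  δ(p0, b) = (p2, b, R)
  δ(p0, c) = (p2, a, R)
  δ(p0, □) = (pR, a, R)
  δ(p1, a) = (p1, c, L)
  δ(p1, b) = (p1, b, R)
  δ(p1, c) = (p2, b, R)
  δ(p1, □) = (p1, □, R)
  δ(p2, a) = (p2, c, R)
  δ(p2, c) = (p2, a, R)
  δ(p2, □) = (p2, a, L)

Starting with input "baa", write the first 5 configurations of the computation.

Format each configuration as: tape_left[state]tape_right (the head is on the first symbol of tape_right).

Transitions applied:
Step 1: δ(p0, b) = (p2, b, R)
Step 2: δ(p2, a) = (p2, c, R)
Step 3: δ(p2, a) = (p2, c, R)
Step 4: δ(p2, □) = (p2, a, L)

The first 5 configurations are:
[p0]baa ⊢ b[p2]aa ⊢ bc[p2]a ⊢ bcc[p2]□ ⊢ bc[p2]ca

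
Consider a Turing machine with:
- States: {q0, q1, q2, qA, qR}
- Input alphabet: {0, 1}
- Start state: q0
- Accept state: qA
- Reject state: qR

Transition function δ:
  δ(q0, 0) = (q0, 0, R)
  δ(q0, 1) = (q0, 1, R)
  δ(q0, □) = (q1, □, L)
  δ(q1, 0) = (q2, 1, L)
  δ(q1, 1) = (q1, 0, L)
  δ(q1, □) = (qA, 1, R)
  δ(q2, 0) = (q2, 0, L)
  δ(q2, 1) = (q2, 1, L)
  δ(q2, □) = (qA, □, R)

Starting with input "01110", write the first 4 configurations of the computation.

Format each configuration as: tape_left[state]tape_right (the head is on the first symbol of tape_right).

Transitions applied:
Step 1: δ(q0, 0) = (q0, 0, R)
Step 2: δ(q0, 1) = (q0, 1, R)
Step 3: δ(q0, 1) = (q0, 1, R)

The first 4 configurations are:
[q0]01110 ⊢ 0[q0]1110 ⊢ 01[q0]110 ⊢ 011[q0]10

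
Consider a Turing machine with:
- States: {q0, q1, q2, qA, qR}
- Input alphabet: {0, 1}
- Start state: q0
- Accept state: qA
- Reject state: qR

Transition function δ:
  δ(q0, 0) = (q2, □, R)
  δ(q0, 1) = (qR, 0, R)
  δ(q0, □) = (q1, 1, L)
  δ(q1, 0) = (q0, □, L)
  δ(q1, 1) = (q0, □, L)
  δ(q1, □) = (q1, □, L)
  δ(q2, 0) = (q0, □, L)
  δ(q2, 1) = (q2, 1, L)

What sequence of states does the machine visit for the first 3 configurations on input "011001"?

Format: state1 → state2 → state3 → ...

Execution trace:
Initial: [q0]011001
Step 1: δ(q0, 0) = (q2, □, R) → □[q2]11001
Step 2: δ(q2, 1) = (q2, 1, L) → [q2]□11001

No transition is defined for δ(q2, □). By convention the machine halts and rejects.

State sequence: q0 → q2 → q2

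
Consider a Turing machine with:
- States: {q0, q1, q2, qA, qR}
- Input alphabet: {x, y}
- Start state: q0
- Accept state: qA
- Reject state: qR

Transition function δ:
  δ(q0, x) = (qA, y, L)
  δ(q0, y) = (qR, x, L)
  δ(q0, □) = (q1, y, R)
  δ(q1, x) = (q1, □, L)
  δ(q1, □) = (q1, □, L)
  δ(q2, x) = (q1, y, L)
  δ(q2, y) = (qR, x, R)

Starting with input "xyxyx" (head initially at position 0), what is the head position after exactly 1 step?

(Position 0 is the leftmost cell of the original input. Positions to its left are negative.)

Execution trace (head position shown):
Step 0: [q0]xyxyx  (head at position 0)
Step 1: move left → [qA]□yyxyx  (head at position -1)

After 1 step, the head is at position -1.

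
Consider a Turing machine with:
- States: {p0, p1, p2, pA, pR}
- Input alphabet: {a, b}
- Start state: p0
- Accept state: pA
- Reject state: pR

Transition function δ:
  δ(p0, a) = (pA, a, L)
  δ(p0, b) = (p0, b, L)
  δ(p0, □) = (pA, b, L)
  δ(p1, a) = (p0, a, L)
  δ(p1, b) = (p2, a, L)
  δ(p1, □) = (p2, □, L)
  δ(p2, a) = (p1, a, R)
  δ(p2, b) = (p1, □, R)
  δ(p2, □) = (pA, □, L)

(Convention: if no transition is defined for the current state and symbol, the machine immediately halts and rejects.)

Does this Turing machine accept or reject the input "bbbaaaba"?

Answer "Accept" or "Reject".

Execution trace:
Initial: [p0]bbbaaaba
Step 1: δ(p0, b) = (p0, b, L) → [p0]□bbbaaaba
Step 2: δ(p0, □) = (pA, b, L) → [pA]□bbbbaaaba

The machine reaches the accept state pA and halts.

Answer: Accept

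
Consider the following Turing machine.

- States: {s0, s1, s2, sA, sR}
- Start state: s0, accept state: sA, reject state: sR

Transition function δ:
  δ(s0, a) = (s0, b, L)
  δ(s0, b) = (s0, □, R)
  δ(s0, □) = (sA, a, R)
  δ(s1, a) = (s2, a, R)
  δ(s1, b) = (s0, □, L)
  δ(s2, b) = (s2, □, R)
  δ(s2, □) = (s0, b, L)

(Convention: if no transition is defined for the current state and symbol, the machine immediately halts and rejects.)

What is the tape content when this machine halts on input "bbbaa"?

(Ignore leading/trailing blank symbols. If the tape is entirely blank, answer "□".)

Execution trace:
Initial: [s0]bbbaa
Step 1: δ(s0, b) = (s0, □, R) → □[s0]bbaa
Step 2: δ(s0, b) = (s0, □, R) → □□[s0]baa
Step 3: δ(s0, b) = (s0, □, R) → □□□[s0]aa
Step 4: δ(s0, a) = (s0, b, L) → □□[s0]□ba
Step 5: δ(s0, □) = (sA, a, R) → □□a[sA]ba

The machine reaches the accept state sA and halts.

Final tape (ignoring leading/trailing blanks): aba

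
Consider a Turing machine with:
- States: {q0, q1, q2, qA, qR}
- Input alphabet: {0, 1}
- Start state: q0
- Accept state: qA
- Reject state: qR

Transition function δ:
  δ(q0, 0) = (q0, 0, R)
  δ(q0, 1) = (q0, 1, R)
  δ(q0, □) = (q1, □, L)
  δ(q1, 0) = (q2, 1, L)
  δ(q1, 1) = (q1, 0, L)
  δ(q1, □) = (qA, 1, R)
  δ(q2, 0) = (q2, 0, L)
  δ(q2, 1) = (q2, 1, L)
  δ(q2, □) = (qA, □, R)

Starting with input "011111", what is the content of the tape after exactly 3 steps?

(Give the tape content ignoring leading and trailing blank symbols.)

Execution trace:
Initial: [q0]011111
Step 1: δ(q0, 0) = (q0, 0, R) → 0[q0]11111
Step 2: δ(q0, 1) = (q0, 1, R) → 01[q0]1111
Step 3: δ(q0, 1) = (q0, 1, R) → 011[q0]111

After 3 steps, the tape (ignoring leading/trailing blanks) is: 011111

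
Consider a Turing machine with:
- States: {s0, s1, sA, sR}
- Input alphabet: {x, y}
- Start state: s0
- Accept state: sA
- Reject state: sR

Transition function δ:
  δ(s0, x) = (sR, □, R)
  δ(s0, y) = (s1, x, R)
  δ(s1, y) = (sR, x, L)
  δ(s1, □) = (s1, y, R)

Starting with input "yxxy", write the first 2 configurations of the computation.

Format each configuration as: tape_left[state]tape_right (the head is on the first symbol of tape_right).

Transitions applied:
Step 1: δ(s0, y) = (s1, x, R)

The first 2 configurations are:
[s0]yxxy ⊢ x[s1]xxy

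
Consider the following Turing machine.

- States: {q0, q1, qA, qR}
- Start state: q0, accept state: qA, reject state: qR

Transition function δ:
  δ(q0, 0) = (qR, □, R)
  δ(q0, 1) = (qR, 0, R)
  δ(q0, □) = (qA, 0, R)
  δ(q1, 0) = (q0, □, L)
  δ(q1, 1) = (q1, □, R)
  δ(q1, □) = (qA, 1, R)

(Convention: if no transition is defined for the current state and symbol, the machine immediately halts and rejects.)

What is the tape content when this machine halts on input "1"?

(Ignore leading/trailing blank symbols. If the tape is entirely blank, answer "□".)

Execution trace:
Initial: [q0]1
Step 1: δ(q0, 1) = (qR, 0, R) → 0[qR]□

The machine reaches the reject state qR and halts.

Final tape (ignoring leading/trailing blanks): 0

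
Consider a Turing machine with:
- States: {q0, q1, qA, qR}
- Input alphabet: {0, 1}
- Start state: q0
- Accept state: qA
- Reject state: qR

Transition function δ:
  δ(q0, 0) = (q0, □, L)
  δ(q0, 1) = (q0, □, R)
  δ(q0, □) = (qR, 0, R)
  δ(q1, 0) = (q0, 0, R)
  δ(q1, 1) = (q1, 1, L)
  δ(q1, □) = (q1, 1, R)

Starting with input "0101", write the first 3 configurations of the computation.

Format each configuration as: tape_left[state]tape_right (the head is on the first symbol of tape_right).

Transitions applied:
Step 1: δ(q0, 0) = (q0, □, L)
Step 2: δ(q0, □) = (qR, 0, R)

The first 3 configurations are:
[q0]0101 ⊢ [q0]□□101 ⊢ 0[qR]□101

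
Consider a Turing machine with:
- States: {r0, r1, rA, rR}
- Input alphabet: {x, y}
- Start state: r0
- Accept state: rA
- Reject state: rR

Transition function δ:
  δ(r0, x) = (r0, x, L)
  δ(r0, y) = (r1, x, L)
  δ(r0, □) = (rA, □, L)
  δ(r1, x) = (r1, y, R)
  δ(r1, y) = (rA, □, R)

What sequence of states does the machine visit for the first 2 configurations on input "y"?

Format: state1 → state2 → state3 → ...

Execution trace:
Initial: [r0]y
Step 1: δ(r0, y) = (r1, x, L) → [r1]□x

No transition is defined for δ(r1, □). By convention the machine halts and rejects.

State sequence: r0 → r1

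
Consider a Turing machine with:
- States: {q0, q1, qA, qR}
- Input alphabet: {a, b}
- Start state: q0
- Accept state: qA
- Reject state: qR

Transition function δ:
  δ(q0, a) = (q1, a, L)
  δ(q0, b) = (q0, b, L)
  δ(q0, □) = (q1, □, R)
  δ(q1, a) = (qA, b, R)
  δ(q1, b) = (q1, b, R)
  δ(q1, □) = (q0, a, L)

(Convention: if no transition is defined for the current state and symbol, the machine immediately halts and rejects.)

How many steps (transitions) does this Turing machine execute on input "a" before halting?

Execution trace:
Initial: [q0]a
Step 1: δ(q0, a) = (q1, a, L) → [q1]□a
Step 2: δ(q1, □) = (q0, a, L) → [q0]□aa
Step 3: δ(q0, □) = (q1, □, R) → □[q1]aa
Step 4: δ(q1, a) = (qA, b, R) → □b[qA]a

The machine reaches the accept state qA and halts.

The machine executed 4 steps before halting.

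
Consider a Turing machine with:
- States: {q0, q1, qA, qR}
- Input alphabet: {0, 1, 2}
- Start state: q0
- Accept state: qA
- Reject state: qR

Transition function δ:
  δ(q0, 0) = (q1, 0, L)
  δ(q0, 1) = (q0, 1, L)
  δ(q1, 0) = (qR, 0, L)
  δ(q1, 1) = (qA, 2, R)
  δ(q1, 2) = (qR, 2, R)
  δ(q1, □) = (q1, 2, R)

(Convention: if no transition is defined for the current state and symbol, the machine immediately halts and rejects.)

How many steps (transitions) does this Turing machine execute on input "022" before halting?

Execution trace:
Initial: [q0]022
Step 1: δ(q0, 0) = (q1, 0, L) → [q1]□022
Step 2: δ(q1, □) = (q1, 2, R) → 2[q1]022
Step 3: δ(q1, 0) = (qR, 0, L) → [qR]2022

The machine reaches the reject state qR and halts.

The machine executed 3 steps before halting.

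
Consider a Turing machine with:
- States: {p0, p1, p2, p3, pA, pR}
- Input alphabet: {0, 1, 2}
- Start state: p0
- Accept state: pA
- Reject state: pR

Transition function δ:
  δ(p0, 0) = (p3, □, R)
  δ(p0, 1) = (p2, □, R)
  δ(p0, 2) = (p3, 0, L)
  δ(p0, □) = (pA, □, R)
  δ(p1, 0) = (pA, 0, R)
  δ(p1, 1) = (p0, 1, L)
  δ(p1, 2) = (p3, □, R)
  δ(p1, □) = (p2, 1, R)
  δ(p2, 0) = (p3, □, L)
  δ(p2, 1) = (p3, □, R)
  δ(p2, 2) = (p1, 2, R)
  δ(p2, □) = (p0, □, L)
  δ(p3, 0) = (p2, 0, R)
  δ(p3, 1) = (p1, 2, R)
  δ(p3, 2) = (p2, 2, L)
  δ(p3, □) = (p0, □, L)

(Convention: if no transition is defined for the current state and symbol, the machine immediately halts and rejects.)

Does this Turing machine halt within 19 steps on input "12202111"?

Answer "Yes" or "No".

Execution trace:
Initial: [p0]12202111
Step 1: δ(p0, 1) = (p2, □, R) → □[p2]2202111
Step 2: δ(p2, 2) = (p1, 2, R) → □2[p1]202111
Step 3: δ(p1, 2) = (p3, □, R) → □2□[p3]02111
Step 4: δ(p3, 0) = (p2, 0, R) → □2□0[p2]2111
Step 5: δ(p2, 2) = (p1, 2, R) → □2□02[p1]111
Step 6: δ(p1, 1) = (p0, 1, L) → □2□0[p0]2111
Step 7: δ(p0, 2) = (p3, 0, L) → □2□[p3]00111
Step 8: δ(p3, 0) = (p2, 0, R) → □2□0[p2]0111
Step 9: δ(p2, 0) = (p3, □, L) → □2□[p3]0□111
Step 10: δ(p3, 0) = (p2, 0, R) → □2□0[p2]□111
Step 11: δ(p2, □) = (p0, □, L) → □2□[p0]0□111
Step 12: δ(p0, 0) = (p3, □, R) → □2□□[p3]□111
Step 13: δ(p3, □) = (p0, □, L) → □2□[p0]□□111
Step 14: δ(p0, □) = (pA, □, R) → □2□□[pA]□111

The machine reaches the accept state pA and halts.
The machine halted after 14 steps (within the 19-step bound).

Answer: Yes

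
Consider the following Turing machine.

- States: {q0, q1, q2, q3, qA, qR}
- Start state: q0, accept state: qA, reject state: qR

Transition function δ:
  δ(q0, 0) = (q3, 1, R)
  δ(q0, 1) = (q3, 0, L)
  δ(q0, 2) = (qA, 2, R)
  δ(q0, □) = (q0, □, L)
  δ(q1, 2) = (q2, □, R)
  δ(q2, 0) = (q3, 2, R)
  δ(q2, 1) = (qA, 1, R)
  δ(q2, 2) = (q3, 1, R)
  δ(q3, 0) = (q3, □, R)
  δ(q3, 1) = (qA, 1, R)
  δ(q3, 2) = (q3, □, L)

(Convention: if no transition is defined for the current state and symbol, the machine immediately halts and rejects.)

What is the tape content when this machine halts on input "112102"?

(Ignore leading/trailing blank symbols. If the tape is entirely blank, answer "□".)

Execution trace:
Initial: [q0]112102
Step 1: δ(q0, 1) = (q3, 0, L) → [q3]□012102

No transition is defined for δ(q3, □). By convention the machine halts and rejects.

Final tape (ignoring leading/trailing blanks): 012102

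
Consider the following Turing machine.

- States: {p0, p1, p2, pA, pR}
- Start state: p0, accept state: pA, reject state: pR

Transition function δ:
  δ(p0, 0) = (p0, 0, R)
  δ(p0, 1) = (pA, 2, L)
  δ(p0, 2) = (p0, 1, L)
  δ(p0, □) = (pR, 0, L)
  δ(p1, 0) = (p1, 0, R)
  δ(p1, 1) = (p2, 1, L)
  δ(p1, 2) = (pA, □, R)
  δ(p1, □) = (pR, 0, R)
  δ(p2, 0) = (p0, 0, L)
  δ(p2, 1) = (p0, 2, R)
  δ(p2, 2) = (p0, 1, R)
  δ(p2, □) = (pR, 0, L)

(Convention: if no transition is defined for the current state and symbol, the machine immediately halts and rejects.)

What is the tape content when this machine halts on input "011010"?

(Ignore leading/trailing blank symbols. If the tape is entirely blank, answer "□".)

Execution trace:
Initial: [p0]011010
Step 1: δ(p0, 0) = (p0, 0, R) → 0[p0]11010
Step 2: δ(p0, 1) = (pA, 2, L) → [pA]021010

The machine reaches the accept state pA and halts.

Final tape (ignoring leading/trailing blanks): 021010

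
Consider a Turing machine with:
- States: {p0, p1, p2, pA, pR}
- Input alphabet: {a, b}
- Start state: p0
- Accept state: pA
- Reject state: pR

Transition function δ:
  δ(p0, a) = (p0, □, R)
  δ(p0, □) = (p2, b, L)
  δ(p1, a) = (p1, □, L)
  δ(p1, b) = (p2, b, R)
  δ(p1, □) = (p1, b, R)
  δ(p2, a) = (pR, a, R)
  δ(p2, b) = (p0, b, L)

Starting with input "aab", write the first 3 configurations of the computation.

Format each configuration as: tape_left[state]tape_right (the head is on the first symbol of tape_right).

Transitions applied:
Step 1: δ(p0, a) = (p0, □, R)
Step 2: δ(p0, a) = (p0, □, R)

The first 3 configurations are:
[p0]aab ⊢ □[p0]ab ⊢ □□[p0]b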